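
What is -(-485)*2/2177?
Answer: 970/2177 ≈ 0.44557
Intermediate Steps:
-(-485)*2/2177 = -97*(-10)*(1/2177) = 970*(1/2177) = 970/2177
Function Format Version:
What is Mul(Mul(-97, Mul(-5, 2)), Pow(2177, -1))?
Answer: Rational(970, 2177) ≈ 0.44557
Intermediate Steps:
Mul(Mul(-97, Mul(-5, 2)), Pow(2177, -1)) = Mul(Mul(-97, -10), Rational(1, 2177)) = Mul(970, Rational(1, 2177)) = Rational(970, 2177)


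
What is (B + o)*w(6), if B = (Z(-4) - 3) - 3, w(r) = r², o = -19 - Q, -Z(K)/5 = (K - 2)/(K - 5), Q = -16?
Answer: -444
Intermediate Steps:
Z(K) = -5*(-2 + K)/(-5 + K) (Z(K) = -5*(K - 2)/(K - 5) = -5*(-2 + K)/(-5 + K))
o = -3 (o = -19 - 1*(-16) = -19 + 16 = -3)
B = -28/3 (B = (5*(2 - 1*(-4))/(-5 - 4) - 3) - 3 = (5*(2 + 4)/(-9) - 3) - 3 = (5*(-⅑)*6 - 3) - 3 = (-10/3 - 3) - 3 = -19/3 - 3 = -28/3 ≈ -9.3333)
(B + o)*w(6) = (-28/3 - 3)*6² = -37/3*36 = -444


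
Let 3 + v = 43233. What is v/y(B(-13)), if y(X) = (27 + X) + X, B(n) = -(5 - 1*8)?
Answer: 1310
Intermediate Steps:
B(n) = 3 (B(n) = -(5 - 8) = -1*(-3) = 3)
y(X) = 27 + 2*X
v = 43230 (v = -3 + 43233 = 43230)
v/y(B(-13)) = 43230/(27 + 2*3) = 43230/(27 + 6) = 43230/33 = 43230*(1/33) = 1310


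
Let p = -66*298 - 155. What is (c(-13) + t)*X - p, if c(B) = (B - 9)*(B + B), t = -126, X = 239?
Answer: 126417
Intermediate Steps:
c(B) = 2*B*(-9 + B) (c(B) = (-9 + B)*(2*B) = 2*B*(-9 + B))
p = -19823 (p = -19668 - 155 = -19823)
(c(-13) + t)*X - p = (2*(-13)*(-9 - 13) - 126)*239 - 1*(-19823) = (2*(-13)*(-22) - 126)*239 + 19823 = (572 - 126)*239 + 19823 = 446*239 + 19823 = 106594 + 19823 = 126417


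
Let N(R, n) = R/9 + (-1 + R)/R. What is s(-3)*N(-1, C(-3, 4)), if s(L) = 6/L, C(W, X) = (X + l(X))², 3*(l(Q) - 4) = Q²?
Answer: -34/9 ≈ -3.7778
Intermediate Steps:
l(Q) = 4 + Q²/3
C(W, X) = (4 + X + X²/3)² (C(W, X) = (X + (4 + X²/3))² = (4 + X + X²/3)²)
N(R, n) = R/9 + (-1 + R)/R (N(R, n) = R*(⅑) + (-1 + R)/R = R/9 + (-1 + R)/R)
s(-3)*N(-1, C(-3, 4)) = (6/(-3))*(1 - 1/(-1) + (⅑)*(-1)) = (6*(-⅓))*(1 - 1*(-1) - ⅑) = -2*(1 + 1 - ⅑) = -2*17/9 = -34/9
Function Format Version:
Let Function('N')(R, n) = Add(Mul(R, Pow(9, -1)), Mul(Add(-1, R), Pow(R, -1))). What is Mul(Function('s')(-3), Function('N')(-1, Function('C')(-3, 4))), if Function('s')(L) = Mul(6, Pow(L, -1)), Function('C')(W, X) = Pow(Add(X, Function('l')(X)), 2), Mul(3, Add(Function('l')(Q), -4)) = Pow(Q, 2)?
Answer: Rational(-34, 9) ≈ -3.7778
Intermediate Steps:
Function('l')(Q) = Add(4, Mul(Rational(1, 3), Pow(Q, 2)))
Function('C')(W, X) = Pow(Add(4, X, Mul(Rational(1, 3), Pow(X, 2))), 2) (Function('C')(W, X) = Pow(Add(X, Add(4, Mul(Rational(1, 3), Pow(X, 2)))), 2) = Pow(Add(4, X, Mul(Rational(1, 3), Pow(X, 2))), 2))
Function('N')(R, n) = Add(Mul(Rational(1, 9), R), Mul(Pow(R, -1), Add(-1, R))) (Function('N')(R, n) = Add(Mul(R, Rational(1, 9)), Mul(Pow(R, -1), Add(-1, R))) = Add(Mul(Rational(1, 9), R), Mul(Pow(R, -1), Add(-1, R))))
Mul(Function('s')(-3), Function('N')(-1, Function('C')(-3, 4))) = Mul(Mul(6, Pow(-3, -1)), Add(1, Mul(-1, Pow(-1, -1)), Mul(Rational(1, 9), -1))) = Mul(Mul(6, Rational(-1, 3)), Add(1, Mul(-1, -1), Rational(-1, 9))) = Mul(-2, Add(1, 1, Rational(-1, 9))) = Mul(-2, Rational(17, 9)) = Rational(-34, 9)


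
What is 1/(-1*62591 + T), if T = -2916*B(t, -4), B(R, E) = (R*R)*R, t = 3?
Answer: -1/141323 ≈ -7.0760e-6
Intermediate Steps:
B(R, E) = R**3 (B(R, E) = R**2*R = R**3)
T = -78732 (T = -2916*3**3 = -2916*27 = -78732)
1/(-1*62591 + T) = 1/(-1*62591 - 78732) = 1/(-62591 - 78732) = 1/(-141323) = -1/141323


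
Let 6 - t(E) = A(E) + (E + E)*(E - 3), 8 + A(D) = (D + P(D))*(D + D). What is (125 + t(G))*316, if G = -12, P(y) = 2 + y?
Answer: -236684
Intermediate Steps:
A(D) = -8 + 2*D*(2 + 2*D) (A(D) = -8 + (D + (2 + D))*(D + D) = -8 + (2 + 2*D)*(2*D) = -8 + 2*D*(2 + 2*D))
t(E) = 14 - 4*E - 4*E² - 2*E*(-3 + E) (t(E) = 6 - ((-8 + 4*E + 4*E²) + (E + E)*(E - 3)) = 6 - ((-8 + 4*E + 4*E²) + (2*E)*(-3 + E)) = 6 - ((-8 + 4*E + 4*E²) + 2*E*(-3 + E)) = 6 - (-8 + 4*E + 4*E² + 2*E*(-3 + E)) = 6 + (8 - 4*E - 4*E² - 2*E*(-3 + E)) = 14 - 4*E - 4*E² - 2*E*(-3 + E))
(125 + t(G))*316 = (125 + (14 - 6*(-12)² + 2*(-12)))*316 = (125 + (14 - 6*144 - 24))*316 = (125 + (14 - 864 - 24))*316 = (125 - 874)*316 = -749*316 = -236684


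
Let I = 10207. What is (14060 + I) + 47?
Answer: 24314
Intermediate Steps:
(14060 + I) + 47 = (14060 + 10207) + 47 = 24267 + 47 = 24314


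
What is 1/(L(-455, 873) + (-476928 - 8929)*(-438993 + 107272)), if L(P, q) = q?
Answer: 1/161168970770 ≈ 6.2047e-12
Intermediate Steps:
1/(L(-455, 873) + (-476928 - 8929)*(-438993 + 107272)) = 1/(873 + (-476928 - 8929)*(-438993 + 107272)) = 1/(873 - 485857*(-331721)) = 1/(873 + 161168969897) = 1/161168970770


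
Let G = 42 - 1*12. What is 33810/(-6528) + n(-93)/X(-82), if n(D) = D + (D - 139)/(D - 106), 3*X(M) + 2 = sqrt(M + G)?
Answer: 7062845/1515584 + 54825*I*sqrt(13)/5572 ≈ 4.6601 + 35.476*I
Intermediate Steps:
G = 30 (G = 42 - 12 = 30)
X(M) = -2/3 + sqrt(30 + M)/3 (X(M) = -2/3 + sqrt(M + 30)/3 = -2/3 + sqrt(30 + M)/3)
n(D) = D + (-139 + D)/(-106 + D)
33810/(-6528) + n(-93)/X(-82) = 33810/(-6528) + ((-139 + (-93)**2 - 105*(-93))/(-106 - 93))/(-2/3 + sqrt(30 - 82)/3) = 33810*(-1/6528) + ((-139 + 8649 + 9765)/(-199))/(-2/3 + sqrt(-52)/3) = -5635/1088 + (-1/199*18275)/(-2/3 + (2*I*sqrt(13))/3) = -5635/1088 - 18275/(199*(-2/3 + 2*I*sqrt(13)/3))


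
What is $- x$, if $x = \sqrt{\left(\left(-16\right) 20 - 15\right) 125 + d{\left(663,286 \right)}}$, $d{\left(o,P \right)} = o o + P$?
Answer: $- 6 \sqrt{11055} \approx -630.86$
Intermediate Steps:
$d{\left(o,P \right)} = P + o^{2}$ ($d{\left(o,P \right)} = o^{2} + P = P + o^{2}$)
$x = 6 \sqrt{11055}$ ($x = \sqrt{\left(\left(-16\right) 20 - 15\right) 125 + \left(286 + 663^{2}\right)} = \sqrt{\left(-320 - 15\right) 125 + \left(286 + 439569\right)} = \sqrt{\left(-335\right) 125 + 439855} = \sqrt{-41875 + 439855} = \sqrt{397980} = 6 \sqrt{11055} \approx 630.86$)
$- x = - 6 \sqrt{11055}$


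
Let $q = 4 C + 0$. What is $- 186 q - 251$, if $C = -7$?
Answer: $4957$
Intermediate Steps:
$q = -28$ ($q = 4 \left(-7\right) + 0 = -28 + 0 = -28$)
$- 186 q - 251 = \left(-186\right) \left(-28\right) - 251 = 5208 - 251 = 4957$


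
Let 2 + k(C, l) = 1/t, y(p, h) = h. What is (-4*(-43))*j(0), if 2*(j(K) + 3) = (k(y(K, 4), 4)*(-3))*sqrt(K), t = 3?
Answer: -516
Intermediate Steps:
k(C, l) = -5/3 (k(C, l) = -2 + 1/3 = -5/3)
j(K) = -3 + 5*sqrt(K)/2 (j(K) = -3 + ((-5/3*(-3))*sqrt(K))/2 = -3 + (5*sqrt(K))/2 = -3 + 5*sqrt(K)/2)
(-4*(-43))*j(0) = (-4*(-43))*(-3 + 5*sqrt(0)/2) = 172*(-3 + (5/2)*0) = 172*(-3 + 0) = 172*(-3) = -516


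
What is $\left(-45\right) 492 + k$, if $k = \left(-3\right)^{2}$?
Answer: $-22131$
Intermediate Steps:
$k = 9$
$\left(-45\right) 492 + k = \left(-45\right) 492 + 9 = -22140 + 9 = -22131$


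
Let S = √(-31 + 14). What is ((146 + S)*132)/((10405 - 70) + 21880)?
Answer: 19272/32215 + 132*I*√17/32215 ≈ 0.59823 + 0.016894*I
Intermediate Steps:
S = I*√17 (S = √(-17) = I*√17 ≈ 4.1231*I)
((146 + S)*132)/((10405 - 70) + 21880) = ((146 + I*√17)*132)/((10405 - 70) + 21880) = (19272 + 132*I*√17)/(10335 + 21880) = (19272 + 132*I*√17)/32215 = (19272 + 132*I*√17)*(1/32215) = 19272/32215 + 132*I*√17/32215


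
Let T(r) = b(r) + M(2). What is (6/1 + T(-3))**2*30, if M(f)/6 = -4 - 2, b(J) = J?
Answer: 32670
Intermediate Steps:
M(f) = -36 (M(f) = 6*(-4 - 2) = 6*(-6) = -36)
T(r) = -36 + r (T(r) = r - 36 = -36 + r)
(6/1 + T(-3))**2*30 = (6/1 + (-36 - 3))**2*30 = (6*1 - 39)**2*30 = (6 - 39)**2*30 = (-33)**2*30 = 1089*30 = 32670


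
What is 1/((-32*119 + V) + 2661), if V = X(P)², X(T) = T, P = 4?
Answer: -1/1131 ≈ -0.00088417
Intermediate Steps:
V = 16 (V = 4² = 16)
1/((-32*119 + V) + 2661) = 1/((-32*119 + 16) + 2661) = 1/((-3808 + 16) + 2661) = 1/(-3792 + 2661) = 1/(-1131) = -1/1131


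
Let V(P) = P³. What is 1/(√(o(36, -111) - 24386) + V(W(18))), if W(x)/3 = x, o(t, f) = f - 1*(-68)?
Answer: 52488/8264978575 - I*√24429/24794935725 ≈ 6.3507e-6 - 6.3036e-9*I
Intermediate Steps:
o(t, f) = 68 + f (o(t, f) = f + 68 = 68 + f)
W(x) = 3*x
1/(√(o(36, -111) - 24386) + V(W(18))) = 1/(√((68 - 111) - 24386) + (3*18)³) = 1/(√(-43 - 24386) + 54³) = 1/(√(-24429) + 157464) = 1/(I*√24429 + 157464) = 1/(157464 + I*√24429)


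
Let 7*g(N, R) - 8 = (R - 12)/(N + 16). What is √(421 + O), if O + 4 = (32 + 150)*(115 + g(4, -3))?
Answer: 7*√1758/2 ≈ 146.75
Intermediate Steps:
g(N, R) = 8/7 + (-12 + R)/(7*(16 + N)) (g(N, R) = 8/7 + ((R - 12)/(N + 16))/7 = 8/7 + ((-12 + R)/(16 + N))/7 = 8/7 + (-12 + R)/(7*(16 + N)))
O = 42229/2 (O = -4 + (32 + 150)*(115 + (116 - 3 + 8*4)/(7*(16 + 4))) = -4 + 182*(115 + (⅐)*(116 - 3 + 32)/20) = -4 + 182*(115 + (⅐)*(1/20)*145) = -4 + 182*(115 + 29/28) = -4 + 182*(3249/28) = -4 + 42237/2 = 42229/2 ≈ 21115.)
√(421 + O) = √(421 + 42229/2) = √(43071/2) = 7*√1758/2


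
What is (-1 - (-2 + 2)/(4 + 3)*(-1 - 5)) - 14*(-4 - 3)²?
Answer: -687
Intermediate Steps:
(-1 - (-2 + 2)/(4 + 3)*(-1 - 5)) - 14*(-4 - 3)² = (-1 - 0/7*(-6)) - 14*(-7)² = (-1 - 0*(⅐)*(-6)) - 14*49 = (-1 - 0*(-6)) - 686 = (-1 - 1*0) - 686 = (-1 + 0) - 686 = -1 - 686 = -687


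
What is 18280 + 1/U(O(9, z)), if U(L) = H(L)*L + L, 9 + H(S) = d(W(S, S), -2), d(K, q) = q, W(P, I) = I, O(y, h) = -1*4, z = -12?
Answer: 731201/40 ≈ 18280.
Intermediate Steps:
O(y, h) = -4
H(S) = -11 (H(S) = -9 - 2 = -11)
U(L) = -10*L (U(L) = -11*L + L = -10*L)
18280 + 1/U(O(9, z)) = 18280 + 1/(-10*(-4)) = 18280 + 1/40 = 731201/40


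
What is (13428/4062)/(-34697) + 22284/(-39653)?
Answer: -523536984210/931443775457 ≈ -0.56207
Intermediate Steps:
(13428/4062)/(-34697) + 22284/(-39653) = (13428*(1/4062))*(-1/34697) + 22284*(-1/39653) = (2238/677)*(-1/34697) - 22284/39653 = -2238/23489869 - 22284/39653 = -523536984210/931443775457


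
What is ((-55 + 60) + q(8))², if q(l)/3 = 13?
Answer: 1936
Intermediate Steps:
q(l) = 39 (q(l) = 3*13 = 39)
((-55 + 60) + q(8))² = ((-55 + 60) + 39)² = (5 + 39)² = 44² = 1936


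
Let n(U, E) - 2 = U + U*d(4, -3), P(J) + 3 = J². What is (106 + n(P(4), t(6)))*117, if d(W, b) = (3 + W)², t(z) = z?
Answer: 88686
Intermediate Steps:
P(J) = -3 + J²
n(U, E) = 2 + 50*U (n(U, E) = 2 + (U + U*(3 + 4)²) = 2 + (U + U*7²) = 2 + (U + U*49) = 2 + (U + 49*U) = 2 + 50*U)
(106 + n(P(4), t(6)))*117 = (106 + (2 + 50*(-3 + 4²)))*117 = (106 + (2 + 50*(-3 + 16)))*117 = (106 + (2 + 50*13))*117 = (106 + (2 + 650))*117 = (106 + 652)*117 = 758*117 = 88686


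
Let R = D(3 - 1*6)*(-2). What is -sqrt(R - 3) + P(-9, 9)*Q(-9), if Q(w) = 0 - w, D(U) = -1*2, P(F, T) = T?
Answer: 80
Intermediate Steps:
D(U) = -2
R = 4 (R = -2*(-2) = 4)
Q(w) = -w
-sqrt(R - 3) + P(-9, 9)*Q(-9) = -sqrt(4 - 3) + 9*(-1*(-9)) = -sqrt(1) + 9*9 = -1*1 + 81 = -1 + 81 = 80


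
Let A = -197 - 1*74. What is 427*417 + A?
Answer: 177788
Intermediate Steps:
A = -271 (A = -197 - 74 = -271)
427*417 + A = 427*417 - 271 = 178059 - 271 = 177788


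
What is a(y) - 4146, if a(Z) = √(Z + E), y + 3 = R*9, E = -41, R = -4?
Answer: -4146 + 4*I*√5 ≈ -4146.0 + 8.9443*I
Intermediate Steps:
y = -39 (y = -3 - 4*9 = -3 - 36 = -39)
a(Z) = √(-41 + Z) (a(Z) = √(Z - 41) = √(-41 + Z))
a(y) - 4146 = √(-41 - 39) - 4146 = √(-80) - 4146 = 4*I*√5 - 4146 = -4146 + 4*I*√5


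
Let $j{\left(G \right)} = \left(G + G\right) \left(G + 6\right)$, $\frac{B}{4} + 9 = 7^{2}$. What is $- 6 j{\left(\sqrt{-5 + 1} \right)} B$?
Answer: $7680 - 23040 i \approx 7680.0 - 23040.0 i$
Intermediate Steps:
$B = 160$ ($B = -36 + 4 \cdot 7^{2} = -36 + 4 \cdot 49 = -36 + 196 = 160$)
$j{\left(G \right)} = 2 G \left(6 + G\right)$
$- 6 j{\left(\sqrt{-5 + 1} \right)} B = - 6 \cdot 2 \sqrt{-5 + 1} \left(6 + \sqrt{-5 + 1}\right) 160 = - 6 \cdot 2 \sqrt{-4} \left(6 + \sqrt{-4}\right) 160 = - 6 \cdot 2 \cdot 2 i \left(6 + 2 i\right) 160 = - 6 \cdot 4 i \left(6 + 2 i\right) 160 = - 24 i \left(6 + 2 i\right) 160 = - 3840 i \left(6 + 2 i\right)$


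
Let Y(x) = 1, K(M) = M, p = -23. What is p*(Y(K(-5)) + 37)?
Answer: -874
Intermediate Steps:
p*(Y(K(-5)) + 37) = -23*(1 + 37) = -23*38 = -874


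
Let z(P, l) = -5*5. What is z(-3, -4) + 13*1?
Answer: -12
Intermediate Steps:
z(P, l) = -25
z(-3, -4) + 13*1 = -25 + 13*1 = -25 + 13 = -12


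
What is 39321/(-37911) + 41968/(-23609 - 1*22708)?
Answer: -1137426535/585307929 ≈ -1.9433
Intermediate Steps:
39321/(-37911) + 41968/(-23609 - 1*22708) = 39321*(-1/37911) + 41968/(-23609 - 22708) = -13107/12637 + 41968/(-46317) = -13107/12637 + 41968*(-1/46317) = -13107/12637 - 41968/46317 = -1137426535/585307929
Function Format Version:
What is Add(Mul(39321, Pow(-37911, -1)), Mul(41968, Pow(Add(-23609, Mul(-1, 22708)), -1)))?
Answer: Rational(-1137426535, 585307929) ≈ -1.9433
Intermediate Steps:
Add(Mul(39321, Pow(-37911, -1)), Mul(41968, Pow(Add(-23609, Mul(-1, 22708)), -1))) = Add(Mul(39321, Rational(-1, 37911)), Mul(41968, Pow(Add(-23609, -22708), -1))) = Add(Rational(-13107, 12637), Mul(41968, Pow(-46317, -1))) = Add(Rational(-13107, 12637), Mul(41968, Rational(-1, 46317))) = Add(Rational(-13107, 12637), Rational(-41968, 46317)) = Rational(-1137426535, 585307929)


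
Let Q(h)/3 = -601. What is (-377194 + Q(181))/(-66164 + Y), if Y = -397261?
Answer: 378997/463425 ≈ 0.81782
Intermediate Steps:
Q(h) = -1803 (Q(h) = 3*(-601) = -1803)
(-377194 + Q(181))/(-66164 + Y) = (-377194 - 1803)/(-66164 - 397261) = -378997/(-463425) = -378997*(-1/463425) = 378997/463425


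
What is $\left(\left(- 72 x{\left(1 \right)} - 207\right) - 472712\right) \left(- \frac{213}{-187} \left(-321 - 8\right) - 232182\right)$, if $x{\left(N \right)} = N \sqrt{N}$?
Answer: $\frac{1209969712353}{11} \approx 1.1 \cdot 10^{11}$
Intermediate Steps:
$x{\left(N \right)} = N^{\frac{3}{2}}$
$\left(\left(- 72 x{\left(1 \right)} - 207\right) - 472712\right) \left(- \frac{213}{-187} \left(-321 - 8\right) - 232182\right) = \left(\left(- 72 \cdot 1^{\frac{3}{2}} - 207\right) - 472712\right) \left(- \frac{213}{-187} \left(-321 - 8\right) - 232182\right) = \left(\left(\left(-72\right) 1 - 207\right) - 472712\right) \left(\left(-213\right) \left(- \frac{1}{187}\right) \left(-329\right) - 232182\right) = \left(\left(-72 - 207\right) - 472712\right) \left(\frac{213}{187} \left(-329\right) - 232182\right) = \left(-279 - 472712\right) \left(- \frac{70077}{187} - 232182\right) = \left(-472991\right) \left(- \frac{43488111}{187}\right) = \frac{1209969712353}{11}$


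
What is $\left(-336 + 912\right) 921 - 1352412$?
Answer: $-821916$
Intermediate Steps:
$\left(-336 + 912\right) 921 - 1352412 = 576 \cdot 921 + \left(-2311425 + 959013\right) = 530496 - 1352412 = -821916$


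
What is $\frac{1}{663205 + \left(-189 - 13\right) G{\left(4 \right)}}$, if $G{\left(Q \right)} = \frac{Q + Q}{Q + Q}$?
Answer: $\frac{1}{663003} \approx 1.5083 \cdot 10^{-6}$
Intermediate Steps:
$G{\left(Q \right)} = 1$ ($G{\left(Q \right)} = \frac{2 Q}{2 Q} = 2 Q \frac{1}{2 Q} = 1$)
$\frac{1}{663205 + \left(-189 - 13\right) G{\left(4 \right)}} = \frac{1}{663205 + \left(-189 - 13\right) 1} = \frac{1}{663205 - 202} = \frac{1}{663003}$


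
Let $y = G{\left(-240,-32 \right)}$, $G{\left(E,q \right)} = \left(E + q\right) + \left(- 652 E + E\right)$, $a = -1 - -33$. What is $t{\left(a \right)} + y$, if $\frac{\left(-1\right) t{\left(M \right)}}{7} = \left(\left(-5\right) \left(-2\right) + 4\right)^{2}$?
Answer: $154596$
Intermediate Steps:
$a = 32$ ($a = -1 + 33 = 32$)
$t{\left(M \right)} = -1372$ ($t{\left(M \right)} = - 7 \left(\left(-5\right) \left(-2\right) + 4\right)^{2} = - 7 \left(10 + 4\right)^{2} = - 7 \cdot 14^{2} = \left(-7\right) 196 = -1372$)
$G{\left(E,q \right)} = q - 650 E$ ($G{\left(E,q \right)} = \left(E + q\right) - 651 E = q - 650 E$)
$y = 155968$ ($y = -32 - -156000 = -32 + 156000 = 155968$)
$t{\left(a \right)} + y = -1372 + 155968 = 154596$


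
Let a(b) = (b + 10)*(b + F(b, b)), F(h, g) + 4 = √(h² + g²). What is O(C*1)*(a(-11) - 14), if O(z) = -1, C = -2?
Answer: -1 + 11*√2 ≈ 14.556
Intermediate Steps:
F(h, g) = -4 + √(g² + h²) (F(h, g) = -4 + √(h² + g²) = -4 + √(g² + h²))
a(b) = (10 + b)*(-4 + b + √2*√(b²)) (a(b) = (b + 10)*(b + (-4 + √(b² + b²))) = (10 + b)*(b + (-4 + √(2*b²))) = (10 + b)*(b + (-4 + √2*√(b²))) = (10 + b)*(-4 + b + √2*√(b²)))
O(C*1)*(a(-11) - 14) = -((-40 + (-11)² + 6*(-11) + 10*√2*√((-11)²) - 11*√2*√((-11)²)) - 14) = -((-40 + 121 - 66 + 10*√2*√121 - 11*√2*√121) - 14) = -((-40 + 121 - 66 + 10*√2*11 - 11*√2*11) - 14) = -((-40 + 121 - 66 + 110*√2 - 121*√2) - 14) = -((15 - 11*√2) - 14) = -(1 - 11*√2) = -1 + 11*√2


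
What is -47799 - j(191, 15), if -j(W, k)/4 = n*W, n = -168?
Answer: -176151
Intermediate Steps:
j(W, k) = 672*W (j(W, k) = -(-672)*W = 672*W)
-47799 - j(191, 15) = -47799 - 672*191 = -47799 - 1*128352 = -47799 - 128352 = -176151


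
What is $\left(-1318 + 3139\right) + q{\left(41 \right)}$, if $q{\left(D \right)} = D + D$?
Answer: $1903$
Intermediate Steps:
$q{\left(D \right)} = 2 D$
$\left(-1318 + 3139\right) + q{\left(41 \right)} = \left(-1318 + 3139\right) + 2 \cdot 41 = 1821 + 82 = 1903$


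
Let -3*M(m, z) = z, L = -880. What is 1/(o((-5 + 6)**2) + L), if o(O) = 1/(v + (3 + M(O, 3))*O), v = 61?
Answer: -63/55439 ≈ -0.0011364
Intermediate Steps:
M(m, z) = -z/3
o(O) = 1/(61 + 2*O) (o(O) = 1/(61 + (3 - 1/3*3)*O) = 1/(61 + (3 - 1)*O) = 1/(61 + 2*O))
1/(o((-5 + 6)**2) + L) = 1/(1/(61 + 2*(-5 + 6)**2) - 880) = 1/(1/(61 + 2*1**2) - 880) = 1/(1/(61 + 2*1) - 880) = 1/(1/(61 + 2) - 880) = 1/(1/63 - 880) = 1/(-55439/63) = -63/55439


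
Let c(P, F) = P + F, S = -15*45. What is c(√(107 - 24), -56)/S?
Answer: 56/675 - √83/675 ≈ 0.069466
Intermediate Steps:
S = -675
c(P, F) = F + P
c(√(107 - 24), -56)/S = (-56 + √(107 - 24))/(-675) = (-56 + √83)*(-1/675) = 56/675 - √83/675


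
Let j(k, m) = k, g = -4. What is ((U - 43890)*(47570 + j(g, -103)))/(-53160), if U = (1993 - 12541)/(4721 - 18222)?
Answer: 2348762869631/59809430 ≈ 39271.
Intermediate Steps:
U = 10548/13501 (U = -10548/(-13501) = -10548*(-1/13501) = 10548/13501 ≈ 0.78128)
((U - 43890)*(47570 + j(g, -103)))/(-53160) = ((10548/13501 - 43890)*(47570 - 4))/(-53160) = -592548342/13501*47566*(-1/53160) = -28185154435572/13501*(-1/53160) = 2348762869631/59809430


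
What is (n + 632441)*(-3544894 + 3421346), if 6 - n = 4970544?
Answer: 535963208156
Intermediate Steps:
n = -4970538 (n = 6 - 1*4970544 = 6 - 4970544 = -4970538)
(n + 632441)*(-3544894 + 3421346) = (-4970538 + 632441)*(-3544894 + 3421346) = -4338097*(-123548) = 535963208156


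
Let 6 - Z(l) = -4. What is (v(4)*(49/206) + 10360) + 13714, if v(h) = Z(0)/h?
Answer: 9918733/412 ≈ 24075.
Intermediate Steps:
Z(l) = 10 (Z(l) = 6 - 1*(-4) = 6 + 4 = 10)
v(h) = 10/h
(v(4)*(49/206) + 10360) + 13714 = ((10/4)*(49/206) + 10360) + 13714 = ((10*(1/4))*(49*(1/206)) + 10360) + 13714 = ((5/2)*(49/206) + 10360) + 13714 = (245/412 + 10360) + 13714 = 4268565/412 + 13714 = 9918733/412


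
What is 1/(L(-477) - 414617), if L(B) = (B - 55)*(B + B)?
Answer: 1/92911 ≈ 1.0763e-5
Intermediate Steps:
L(B) = 2*B*(-55 + B) (L(B) = (-55 + B)*(2*B) = 2*B*(-55 + B))
1/(L(-477) - 414617) = 1/(2*(-477)*(-55 - 477) - 414617) = 1/(2*(-477)*(-532) - 414617) = 1/(507528 - 414617) = 1/92911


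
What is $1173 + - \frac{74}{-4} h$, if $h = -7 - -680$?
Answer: $\frac{27247}{2} \approx 13624.0$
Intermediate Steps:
$h = 673$ ($h = -7 + 680 = 673$)
$1173 + - \frac{74}{-4} h = 1173 + - \frac{74}{-4} \cdot 673 = 1173 + \left(-74\right) \left(- \frac{1}{4}\right) 673 = 1173 + \frac{37}{2} \cdot 673 = 1173 + \frac{24901}{2} = \frac{27247}{2}$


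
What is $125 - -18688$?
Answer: $18813$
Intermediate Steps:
$125 - -18688 = 125 + 18688 = 18813$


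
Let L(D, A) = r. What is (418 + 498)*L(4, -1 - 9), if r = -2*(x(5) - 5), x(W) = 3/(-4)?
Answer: 10534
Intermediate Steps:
x(W) = -¾ (x(W) = 3*(-¼) = -¾)
r = 23/2 (r = -2*(-¾ - 5) = -2*(-23/4) = 23/2 ≈ 11.500)
L(D, A) = 23/2
(418 + 498)*L(4, -1 - 9) = (418 + 498)*(23/2) = 916*(23/2) = 10534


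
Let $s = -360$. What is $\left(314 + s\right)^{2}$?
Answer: $2116$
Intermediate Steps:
$\left(314 + s\right)^{2} = \left(314 - 360\right)^{2} = \left(-46\right)^{2} = 2116$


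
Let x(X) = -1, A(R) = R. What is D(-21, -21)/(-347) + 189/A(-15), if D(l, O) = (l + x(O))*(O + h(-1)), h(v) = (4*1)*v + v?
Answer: -24721/1735 ≈ -14.248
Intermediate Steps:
h(v) = 5*v (h(v) = 4*v + v = 5*v)
D(l, O) = (-1 + l)*(-5 + O) (D(l, O) = (l - 1)*(O + 5*(-1)) = (-1 + l)*(O - 5) = (-1 + l)*(-5 + O))
D(-21, -21)/(-347) + 189/A(-15) = (5 - 1*(-21) - 5*(-21) - 21*(-21))/(-347) + 189/(-15) = (5 + 21 + 105 + 441)*(-1/347) + 189*(-1/15) = 572*(-1/347) - 63/5 = -572/347 - 63/5 = -24721/1735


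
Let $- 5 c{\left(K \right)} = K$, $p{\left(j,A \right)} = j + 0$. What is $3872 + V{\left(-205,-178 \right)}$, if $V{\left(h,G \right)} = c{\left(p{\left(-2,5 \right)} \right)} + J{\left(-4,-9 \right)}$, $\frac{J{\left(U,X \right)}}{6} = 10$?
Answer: $\frac{19662}{5} \approx 3932.4$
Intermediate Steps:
$p{\left(j,A \right)} = j$
$J{\left(U,X \right)} = 60$ ($J{\left(U,X \right)} = 6 \cdot 10 = 60$)
$c{\left(K \right)} = - \frac{K}{5}$
$V{\left(h,G \right)} = \frac{302}{5}$ ($V{\left(h,G \right)} = \left(- \frac{1}{5}\right) \left(-2\right) + 60 = \frac{2}{5} + 60 = \frac{302}{5}$)
$3872 + V{\left(-205,-178 \right)} = 3872 + \frac{302}{5} = \frac{19662}{5}$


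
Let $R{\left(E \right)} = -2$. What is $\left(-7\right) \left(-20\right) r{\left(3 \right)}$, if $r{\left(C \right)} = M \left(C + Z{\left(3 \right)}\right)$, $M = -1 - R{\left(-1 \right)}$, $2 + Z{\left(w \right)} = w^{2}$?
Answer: $1400$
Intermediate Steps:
$Z{\left(w \right)} = -2 + w^{2}$
$M = 1$ ($M = -1 - -2 = -1 + 2 = 1$)
$r{\left(C \right)} = 7 + C$ ($r{\left(C \right)} = 1 \left(C - \left(2 - 3^{2}\right)\right) = 1 \left(C + \left(-2 + 9\right)\right) = 1 \left(C + 7\right) = 1 \left(7 + C\right) = 7 + C$)
$\left(-7\right) \left(-20\right) r{\left(3 \right)} = \left(-7\right) \left(-20\right) \left(7 + 3\right) = 140 \cdot 10 = 1400$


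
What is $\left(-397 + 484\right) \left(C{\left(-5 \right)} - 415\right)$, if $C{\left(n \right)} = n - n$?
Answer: $-36105$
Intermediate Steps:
$C{\left(n \right)} = 0$
$\left(-397 + 484\right) \left(C{\left(-5 \right)} - 415\right) = \left(-397 + 484\right) \left(0 - 415\right) = 87 \left(-415\right) = -36105$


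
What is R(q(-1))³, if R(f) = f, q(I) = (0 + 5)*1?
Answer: 125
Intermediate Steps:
q(I) = 5 (q(I) = 5*1 = 5)
R(q(-1))³ = 5³ = 125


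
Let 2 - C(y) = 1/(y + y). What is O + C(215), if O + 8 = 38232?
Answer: 16437179/430 ≈ 38226.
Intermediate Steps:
O = 38224 (O = -8 + 38232 = 38224)
C(y) = 2 - 1/(2*y) (C(y) = 2 - 1/(y + y) = 2 - 1/(2*y))
O + C(215) = 38224 + (2 - 1/2/215) = 38224 + (2 - 1/2*1/215) = 38224 + (2 - 1/430) = 38224 + 859/430 = 16437179/430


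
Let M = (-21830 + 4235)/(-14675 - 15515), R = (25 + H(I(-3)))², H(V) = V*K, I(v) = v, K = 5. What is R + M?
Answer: 607319/6038 ≈ 100.58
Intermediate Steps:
H(V) = 5*V (H(V) = V*5 = 5*V)
R = 100 (R = (25 + 5*(-3))² = (25 - 15)² = 10² = 100)
M = 3519/6038 (M = -17595/(-30190) = -17595*(-1/30190) = 3519/6038 ≈ 0.58281)
R + M = 100 + 3519/6038 = 607319/6038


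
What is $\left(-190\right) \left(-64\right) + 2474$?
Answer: $14634$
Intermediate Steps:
$\left(-190\right) \left(-64\right) + 2474 = 12160 + 2474 = 14634$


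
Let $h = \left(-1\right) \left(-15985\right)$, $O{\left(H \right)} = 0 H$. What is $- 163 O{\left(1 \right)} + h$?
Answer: $15985$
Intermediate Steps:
$O{\left(H \right)} = 0$
$h = 15985$
$- 163 O{\left(1 \right)} + h = \left(-163\right) 0 + 15985 = 0 + 15985 = 15985$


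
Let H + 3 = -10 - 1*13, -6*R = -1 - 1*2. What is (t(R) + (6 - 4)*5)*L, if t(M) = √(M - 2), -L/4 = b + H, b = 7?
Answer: 760 + 38*I*√6 ≈ 760.0 + 93.081*I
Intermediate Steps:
R = ½ (R = -(-1 - 1*2)/6 = -(-1 - 2)/6 = -⅙*(-3) = ½ ≈ 0.50000)
H = -26 (H = -3 + (-10 - 1*13) = -3 + (-10 - 13) = -3 - 23 = -26)
L = 76 (L = -4*(7 - 26) = -4*(-19) = 76)
t(M) = √(-2 + M)
(t(R) + (6 - 4)*5)*L = (√(-2 + ½) + (6 - 4)*5)*76 = (√(-3/2) + 2*5)*76 = (I*√6/2 + 10)*76 = (10 + I*√6/2)*76 = 760 + 38*I*√6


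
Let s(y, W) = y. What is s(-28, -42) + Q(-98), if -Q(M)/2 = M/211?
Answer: -5712/211 ≈ -27.071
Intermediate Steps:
Q(M) = -2*M/211
s(-28, -42) + Q(-98) = -28 - 2/211*(-98) = -28 + 196/211 = -5712/211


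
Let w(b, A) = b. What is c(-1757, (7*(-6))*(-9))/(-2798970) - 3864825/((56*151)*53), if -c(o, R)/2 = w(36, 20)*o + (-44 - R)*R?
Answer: -1836200701383/209068131160 ≈ -8.7828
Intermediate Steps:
c(o, R) = -72*o - 2*R*(-44 - R) (c(o, R) = -2*(36*o + (-44 - R)*R) = -2*(36*o + R*(-44 - R)) = -72*o - 2*R*(-44 - R))
c(-1757, (7*(-6))*(-9))/(-2798970) - 3864825/((56*151)*53) = (-72*(-1757) + 2*((7*(-6))*(-9))² + 88*((7*(-6))*(-9)))/(-2798970) - 3864825/((56*151)*53) = (126504 + 2*(-42*(-9))² + 88*(-42*(-9)))*(-1/2798970) - 3864825/(8456*53) = (126504 + 2*378² + 88*378)*(-1/2798970) - 3864825/448168 = (126504 + 2*142884 + 33264)*(-1/2798970) - 3864825*1/448168 = (126504 + 285768 + 33264)*(-1/2798970) - 3864825/448168 = 445536*(-1/2798970) - 3864825/448168 = -74256/466495 - 3864825/448168 = -1836200701383/209068131160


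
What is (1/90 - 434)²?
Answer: 1525605481/8100 ≈ 1.8835e+5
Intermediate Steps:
(1/90 - 434)² = (-39059/90)² = 1525605481/8100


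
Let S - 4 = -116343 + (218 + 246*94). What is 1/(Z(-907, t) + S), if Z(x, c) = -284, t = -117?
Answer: -1/93281 ≈ -1.0720e-5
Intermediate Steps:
S = -92997 (S = 4 + (-116343 + (218 + 246*94)) = 4 + (-116343 + (218 + 23124)) = 4 + (-116343 + 23342) = 4 - 93001 = -92997)
1/(Z(-907, t) + S) = 1/(-284 - 92997) = 1/(-93281) = -1/93281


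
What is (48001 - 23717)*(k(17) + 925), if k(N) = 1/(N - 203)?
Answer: 2089018958/93 ≈ 2.2463e+7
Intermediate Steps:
k(N) = 1/(-203 + N)
(48001 - 23717)*(k(17) + 925) = (48001 - 23717)*(1/(-203 + 17) + 925) = 24284*(1/(-186) + 925) = 24284*(-1/186 + 925) = 24284*(172049/186) = 2089018958/93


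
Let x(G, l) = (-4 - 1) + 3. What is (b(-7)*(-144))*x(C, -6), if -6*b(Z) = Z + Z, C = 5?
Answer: 672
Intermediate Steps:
b(Z) = -Z/3 (b(Z) = -(Z + Z)/6 = -Z/3)
x(G, l) = -2 (x(G, l) = -5 + 3 = -2)
(b(-7)*(-144))*x(C, -6) = (-⅓*(-7)*(-144))*(-2) = ((7/3)*(-144))*(-2) = -336*(-2) = 672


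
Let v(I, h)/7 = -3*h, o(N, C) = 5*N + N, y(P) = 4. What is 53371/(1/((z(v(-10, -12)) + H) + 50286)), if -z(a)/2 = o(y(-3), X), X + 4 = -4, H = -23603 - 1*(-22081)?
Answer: 2600021636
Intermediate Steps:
H = -1522 (H = -23603 + 22081 = -1522)
X = -8 (X = -4 - 4 = -8)
o(N, C) = 6*N
v(I, h) = -21*h (v(I, h) = 7*(-3*h) = -21*h)
z(a) = -48 (z(a) = -12*4 = -2*24 = -48)
53371/(1/((z(v(-10, -12)) + H) + 50286)) = 53371/(1/((-48 - 1522) + 50286)) = 53371/(1/(-1570 + 50286)) = 53371/(1/48716) = 53371*48716 = 2600021636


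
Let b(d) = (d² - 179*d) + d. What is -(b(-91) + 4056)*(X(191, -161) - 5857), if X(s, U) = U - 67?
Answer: 173635475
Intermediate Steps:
X(s, U) = -67 + U
b(d) = d² - 178*d
-(b(-91) + 4056)*(X(191, -161) - 5857) = -(-91*(-178 - 91) + 4056)*((-67 - 161) - 5857) = -(-91*(-269) + 4056)*(-228 - 5857) = -(24479 + 4056)*(-6085) = -28535*(-6085) = -1*(-173635475) = 173635475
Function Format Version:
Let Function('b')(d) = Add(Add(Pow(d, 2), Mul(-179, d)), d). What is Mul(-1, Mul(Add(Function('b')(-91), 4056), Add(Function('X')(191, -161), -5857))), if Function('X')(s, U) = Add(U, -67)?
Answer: 173635475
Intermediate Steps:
Function('X')(s, U) = Add(-67, U)
Function('b')(d) = Add(Pow(d, 2), Mul(-178, d))
Mul(-1, Mul(Add(Function('b')(-91), 4056), Add(Function('X')(191, -161), -5857))) = Mul(-1, Mul(Add(Mul(-91, Add(-178, -91)), 4056), Add(Add(-67, -161), -5857))) = Mul(-1, Mul(Add(Mul(-91, -269), 4056), Add(-228, -5857))) = Mul(-1, Mul(Add(24479, 4056), -6085)) = Mul(-1, Mul(28535, -6085)) = Mul(-1, -173635475) = 173635475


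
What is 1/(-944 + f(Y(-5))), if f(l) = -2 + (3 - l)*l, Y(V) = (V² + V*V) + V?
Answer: -1/2836 ≈ -0.00035261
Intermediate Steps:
Y(V) = V + 2*V² (Y(V) = (V² + V²) + V = 2*V² + V = V + 2*V²)
f(l) = -2 + l*(3 - l)
1/(-944 + f(Y(-5))) = 1/(-944 + (-2 - (-5*(1 + 2*(-5)))² + 3*(-5*(1 + 2*(-5))))) = 1/(-944 + (-2 - (-5*(1 - 10))² + 3*(-5*(1 - 10)))) = 1/(-944 + (-2 - (-5*(-9))² + 3*(-5*(-9)))) = 1/(-944 + (-2 - 1*45² + 3*45)) = 1/(-944 + (-2 - 1*2025 + 135)) = 1/(-944 + (-2 - 2025 + 135)) = 1/(-944 - 1892) = 1/(-2836) = -1/2836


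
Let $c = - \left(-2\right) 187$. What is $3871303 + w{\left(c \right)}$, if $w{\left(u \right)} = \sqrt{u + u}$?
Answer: $3871303 + 2 \sqrt{187} \approx 3.8713 \cdot 10^{6}$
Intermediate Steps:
$c = 374$ ($c = \left(-1\right) \left(-374\right) = 374$)
$w{\left(u \right)} = \sqrt{2} \sqrt{u}$ ($w{\left(u \right)} = \sqrt{2 u} = \sqrt{2} \sqrt{u}$)
$3871303 + w{\left(c \right)} = 3871303 + \sqrt{2} \sqrt{374} = 3871303 + 2 \sqrt{187}$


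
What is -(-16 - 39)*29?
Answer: 1595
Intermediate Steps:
-(-16 - 39)*29 = -(-55)*29 = -1*(-1595) = 1595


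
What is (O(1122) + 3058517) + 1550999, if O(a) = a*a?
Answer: 5868400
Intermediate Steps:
O(a) = a²
(O(1122) + 3058517) + 1550999 = (1122² + 3058517) + 1550999 = (1258884 + 3058517) + 1550999 = 4317401 + 1550999 = 5868400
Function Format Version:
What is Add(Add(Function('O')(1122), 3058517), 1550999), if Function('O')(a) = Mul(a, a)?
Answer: 5868400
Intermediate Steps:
Function('O')(a) = Pow(a, 2)
Add(Add(Function('O')(1122), 3058517), 1550999) = Add(Add(Pow(1122, 2), 3058517), 1550999) = Add(Add(1258884, 3058517), 1550999) = Add(4317401, 1550999) = 5868400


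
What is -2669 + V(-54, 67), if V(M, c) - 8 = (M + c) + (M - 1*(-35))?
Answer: -2667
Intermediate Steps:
V(M, c) = 43 + c + 2*M (V(M, c) = 8 + ((M + c) + (M - 1*(-35))) = 8 + ((M + c) + (M + 35)) = 8 + ((M + c) + (35 + M)) = 8 + (35 + c + 2*M) = 43 + c + 2*M)
-2669 + V(-54, 67) = -2669 + (43 + 67 + 2*(-54)) = -2669 + (43 + 67 - 108) = -2669 + 2 = -2667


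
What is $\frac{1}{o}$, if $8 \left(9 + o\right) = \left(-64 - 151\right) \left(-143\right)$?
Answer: $\frac{8}{30673} \approx 0.00026082$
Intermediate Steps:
$o = \frac{30673}{8}$ ($o = -9 + \frac{\left(-64 - 151\right) \left(-143\right)}{8} = -9 + \frac{\left(-215\right) \left(-143\right)}{8} = -9 + \frac{1}{8} \cdot 30745 = -9 + \frac{30745}{8} = \frac{30673}{8} \approx 3834.1$)
$\frac{1}{o} = \frac{1}{\frac{30673}{8}} = \frac{8}{30673}$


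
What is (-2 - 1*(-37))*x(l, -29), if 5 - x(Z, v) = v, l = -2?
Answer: 1190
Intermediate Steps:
x(Z, v) = 5 - v
(-2 - 1*(-37))*x(l, -29) = (-2 - 1*(-37))*(5 - 1*(-29)) = (-2 + 37)*(5 + 29) = 35*34 = 1190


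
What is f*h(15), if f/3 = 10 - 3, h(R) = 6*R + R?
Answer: 2205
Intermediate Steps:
h(R) = 7*R
f = 21 (f = 3*(10 - 3) = 3*7 = 21)
f*h(15) = 21*(7*15) = 21*105 = 2205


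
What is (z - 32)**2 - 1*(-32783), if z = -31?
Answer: 36752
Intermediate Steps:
(z - 32)**2 - 1*(-32783) = (-31 - 32)**2 - 1*(-32783) = (-63)**2 + 32783 = 3969 + 32783 = 36752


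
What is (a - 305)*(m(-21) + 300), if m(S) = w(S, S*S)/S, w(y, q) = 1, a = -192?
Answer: -447229/3 ≈ -1.4908e+5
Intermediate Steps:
m(S) = 1/S
(a - 305)*(m(-21) + 300) = (-192 - 305)*(1/(-21) + 300) = -497*(-1/21 + 300) = -497*6299/21 = -447229/3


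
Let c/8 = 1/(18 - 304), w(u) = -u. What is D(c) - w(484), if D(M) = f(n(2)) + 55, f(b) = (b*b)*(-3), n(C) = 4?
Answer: 491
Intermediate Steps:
c = -4/143 (c = 8/(18 - 304) = 8/(-286) = 8*(-1/286) = -4/143 ≈ -0.027972)
f(b) = -3*b² (f(b) = b²*(-3) = -3*b²)
D(M) = 7 (D(M) = -3*4² + 55 = -3*16 + 55 = -48 + 55 = 7)
D(c) - w(484) = 7 - (-1)*484 = 7 - 1*(-484) = 7 + 484 = 491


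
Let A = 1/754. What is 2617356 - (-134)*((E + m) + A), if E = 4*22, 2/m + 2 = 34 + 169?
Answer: 2973568097/1131 ≈ 2.6291e+6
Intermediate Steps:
m = 2/201 (m = 2/(-2 + (34 + 169)) = 2/(-2 + 203) = 2/201 ≈ 0.0099503)
A = 1/754 ≈ 0.0013263
E = 88
2617356 - (-134)*((E + m) + A) = 2617356 - (-134)*((88 + 2/201) + 1/754) = 2617356 - (-134)*(17690/201 + 1/754) = 2617356 - (-134)*13338461/151554 = 2617356 - 1*(-13338461/1131) = 2617356 + 13338461/1131 = 2973568097/1131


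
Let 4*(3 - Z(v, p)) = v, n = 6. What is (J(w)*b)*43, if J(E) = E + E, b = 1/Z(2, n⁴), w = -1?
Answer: -172/5 ≈ -34.400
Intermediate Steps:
Z(v, p) = 3 - v/4
b = ⅖ (b = 1/(3 - ¼*2) = 1/(3 - ½) = 1/(5/2) = ⅖ ≈ 0.40000)
J(E) = 2*E
(J(w)*b)*43 = ((2*(-1))*(⅖))*43 = -2*⅖*43 = -⅘*43 = -172/5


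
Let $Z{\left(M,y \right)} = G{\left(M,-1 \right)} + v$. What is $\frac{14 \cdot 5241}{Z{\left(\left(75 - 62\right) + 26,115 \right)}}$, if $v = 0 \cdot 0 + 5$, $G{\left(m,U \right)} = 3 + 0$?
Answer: $\frac{36687}{4} \approx 9171.8$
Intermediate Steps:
$G{\left(m,U \right)} = 3$
$v = 5$ ($v = 0 + 5 = 5$)
$Z{\left(M,y \right)} = 8$ ($Z{\left(M,y \right)} = 3 + 5 = 8$)
$\frac{14 \cdot 5241}{Z{\left(\left(75 - 62\right) + 26,115 \right)}} = \frac{14 \cdot 5241}{8} = 73374 \cdot \frac{1}{8} = \frac{36687}{4}$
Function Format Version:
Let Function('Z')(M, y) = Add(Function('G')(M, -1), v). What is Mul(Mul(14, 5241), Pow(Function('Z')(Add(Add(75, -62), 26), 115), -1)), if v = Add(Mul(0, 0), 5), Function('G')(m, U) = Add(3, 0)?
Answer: Rational(36687, 4) ≈ 9171.8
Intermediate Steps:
Function('G')(m, U) = 3
v = 5 (v = Add(0, 5) = 5)
Function('Z')(M, y) = 8 (Function('Z')(M, y) = Add(3, 5) = 8)
Mul(Mul(14, 5241), Pow(Function('Z')(Add(Add(75, -62), 26), 115), -1)) = Mul(Mul(14, 5241), Pow(8, -1)) = Mul(73374, Rational(1, 8)) = Rational(36687, 4)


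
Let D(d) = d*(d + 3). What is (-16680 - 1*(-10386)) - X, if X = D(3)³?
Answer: -12126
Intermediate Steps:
D(d) = d*(3 + d)
X = 5832 (X = (3*(3 + 3))³ = (3*6)³ = 18³ = 5832)
(-16680 - 1*(-10386)) - X = (-16680 - 1*(-10386)) - 1*5832 = (-16680 + 10386) - 5832 = -6294 - 5832 = -12126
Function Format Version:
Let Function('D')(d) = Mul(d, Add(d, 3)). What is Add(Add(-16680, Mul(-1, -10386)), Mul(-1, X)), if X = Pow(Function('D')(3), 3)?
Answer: -12126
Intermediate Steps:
Function('D')(d) = Mul(d, Add(3, d))
X = 5832 (X = Pow(Mul(3, Add(3, 3)), 3) = Pow(Mul(3, 6), 3) = Pow(18, 3) = 5832)
Add(Add(-16680, Mul(-1, -10386)), Mul(-1, X)) = Add(Add(-16680, Mul(-1, -10386)), Mul(-1, 5832)) = Add(Add(-16680, 10386), -5832) = Add(-6294, -5832) = -12126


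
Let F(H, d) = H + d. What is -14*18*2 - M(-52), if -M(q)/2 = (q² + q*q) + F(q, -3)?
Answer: 10202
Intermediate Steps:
M(q) = 6 - 4*q² - 2*q (M(q) = -2*((q² + q*q) + (q - 3)) = -2*((q² + q²) + (-3 + q)) = -2*(2*q² + (-3 + q)) = -2*(-3 + q + 2*q²) = 6 - 4*q² - 2*q)
-14*18*2 - M(-52) = -14*18*2 - (6 - 4*(-52)² - 2*(-52)) = -252*2 - (6 - 4*2704 + 104) = -504 - (6 - 10816 + 104) = -504 - 1*(-10706) = -504 + 10706 = 10202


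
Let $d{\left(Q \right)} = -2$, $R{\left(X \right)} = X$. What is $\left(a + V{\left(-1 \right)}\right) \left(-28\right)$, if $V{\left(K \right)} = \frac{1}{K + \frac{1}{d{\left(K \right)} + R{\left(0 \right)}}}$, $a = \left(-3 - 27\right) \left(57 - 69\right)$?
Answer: $- \frac{30184}{3} \approx -10061.0$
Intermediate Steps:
$a = 360$ ($a = \left(-30\right) \left(-12\right) = 360$)
$V{\left(K \right)} = \frac{1}{- \frac{1}{2} + K}$ ($V{\left(K \right)} = \frac{1}{K + \frac{1}{-2 + 0}} = \frac{1}{K + \frac{1}{-2}} = \frac{1}{K - \frac{1}{2}} = \frac{1}{- \frac{1}{2} + K}$)
$\left(a + V{\left(-1 \right)}\right) \left(-28\right) = \left(360 + \frac{2}{-1 + 2 \left(-1\right)}\right) \left(-28\right) = \left(360 + \frac{2}{-1 - 2}\right) \left(-28\right) = \left(360 + \frac{2}{-3}\right) \left(-28\right) = \left(360 + 2 \left(- \frac{1}{3}\right)\right) \left(-28\right) = \left(360 - \frac{2}{3}\right) \left(-28\right) = \frac{1078}{3} \left(-28\right) = - \frac{30184}{3}$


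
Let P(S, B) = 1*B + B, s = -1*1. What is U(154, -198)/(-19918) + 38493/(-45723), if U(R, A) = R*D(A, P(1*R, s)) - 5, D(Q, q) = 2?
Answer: -260185881/303570238 ≈ -0.85709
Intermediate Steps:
s = -1
P(S, B) = 2*B (P(S, B) = B + B = 2*B)
U(R, A) = -5 + 2*R (U(R, A) = R*2 - 5 = 2*R - 5 = -5 + 2*R)
U(154, -198)/(-19918) + 38493/(-45723) = (-5 + 2*154)/(-19918) + 38493/(-45723) = (-5 + 308)*(-1/19918) + 38493*(-1/45723) = 303*(-1/19918) - 12831/15241 = -303/19918 - 12831/15241 = -260185881/303570238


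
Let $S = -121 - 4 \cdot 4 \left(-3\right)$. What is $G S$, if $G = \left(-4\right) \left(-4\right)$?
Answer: $-1168$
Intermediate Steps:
$G = 16$
$S = -73$ ($S = -121 - 16 \left(-3\right) = -121 - -48 = -121 + 48 = -73$)
$G S = 16 \left(-73\right) = -1168$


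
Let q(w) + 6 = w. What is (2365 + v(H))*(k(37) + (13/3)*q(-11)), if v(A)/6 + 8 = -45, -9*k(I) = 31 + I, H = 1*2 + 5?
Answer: -1496357/9 ≈ -1.6626e+5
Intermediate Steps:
H = 7 (H = 2 + 5 = 7)
q(w) = -6 + w
k(I) = -31/9 - I/9 (k(I) = -(31 + I)/9 = -31/9 - I/9)
v(A) = -318 (v(A) = -48 + 6*(-45) = -48 - 270 = -318)
(2365 + v(H))*(k(37) + (13/3)*q(-11)) = (2365 - 318)*((-31/9 - ⅑*37) + (13/3)*(-6 - 11)) = 2047*((-31/9 - 37/9) + (13*(⅓))*(-17)) = 2047*(-68/9 + (13/3)*(-17)) = 2047*(-68/9 - 221/3) = 2047*(-731/9) = -1496357/9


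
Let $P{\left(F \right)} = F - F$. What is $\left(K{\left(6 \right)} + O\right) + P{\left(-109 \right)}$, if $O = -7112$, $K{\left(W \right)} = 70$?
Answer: $-7042$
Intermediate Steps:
$P{\left(F \right)} = 0$
$\left(K{\left(6 \right)} + O\right) + P{\left(-109 \right)} = \left(70 - 7112\right) + 0 = -7042 + 0 = -7042$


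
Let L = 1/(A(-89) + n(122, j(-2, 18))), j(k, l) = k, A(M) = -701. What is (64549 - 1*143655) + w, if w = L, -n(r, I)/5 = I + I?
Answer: -53871187/681 ≈ -79106.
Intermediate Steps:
n(r, I) = -10*I (n(r, I) = -5*(I + I) = -10*I)
L = -1/681 (L = 1/(-701 - 10*(-2)) = 1/(-701 + 20) = 1/(-681) = -1/681 ≈ -0.0014684)
w = -1/681 ≈ -0.0014684
(64549 - 1*143655) + w = (64549 - 1*143655) - 1/681 = (64549 - 143655) - 1/681 = -79106 - 1/681 = -53871187/681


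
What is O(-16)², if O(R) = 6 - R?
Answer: 484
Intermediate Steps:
O(-16)² = (6 - 1*(-16))² = (6 + 16)² = 22² = 484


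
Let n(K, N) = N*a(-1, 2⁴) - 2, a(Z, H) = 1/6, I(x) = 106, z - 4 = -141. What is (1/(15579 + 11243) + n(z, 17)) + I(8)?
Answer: 4298227/40233 ≈ 106.83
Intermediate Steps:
z = -137 (z = 4 - 141 = -137)
a(Z, H) = ⅙
n(K, N) = -2 + N/6 (n(K, N) = N*(⅙) - 2 = N/6 - 2 = -2 + N/6)
(1/(15579 + 11243) + n(z, 17)) + I(8) = (1/(15579 + 11243) + (-2 + (⅙)*17)) + 106 = (1/26822 + (-2 + 17/6)) + 106 = (1/26822 + ⅚) + 106 = 33529/40233 + 106 = 4298227/40233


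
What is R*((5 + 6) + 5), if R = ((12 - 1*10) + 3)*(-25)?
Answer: -2000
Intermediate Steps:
R = -125 (R = ((12 - 10) + 3)*(-25) = (2 + 3)*(-25) = 5*(-25) = -125)
R*((5 + 6) + 5) = -125*((5 + 6) + 5) = -125*(11 + 5) = -125*16 = -2000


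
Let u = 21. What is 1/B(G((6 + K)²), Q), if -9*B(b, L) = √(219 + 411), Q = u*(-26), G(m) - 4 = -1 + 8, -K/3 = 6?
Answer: -3*√70/70 ≈ -0.35857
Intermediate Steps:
K = -18 (K = -3*6 = -18)
G(m) = 11 (G(m) = 4 + (-1 + 8) = 4 + 7 = 11)
Q = -546 (Q = 21*(-26) = -546)
B(b, L) = -√70/3 (B(b, L) = -√(219 + 411)/9 = -√70/3)
1/B(G((6 + K)²), Q) = 1/(-√70/3) = -3*√70/70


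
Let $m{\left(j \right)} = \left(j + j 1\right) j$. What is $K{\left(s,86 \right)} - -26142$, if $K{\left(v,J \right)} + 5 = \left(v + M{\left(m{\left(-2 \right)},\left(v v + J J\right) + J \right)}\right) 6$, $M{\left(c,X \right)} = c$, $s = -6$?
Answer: $26149$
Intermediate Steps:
$m{\left(j \right)} = 2 j^{2}$ ($m{\left(j \right)} = \left(j + j\right) j = 2 j j = 2 j^{2}$)
$K{\left(v,J \right)} = 43 + 6 v$ ($K{\left(v,J \right)} = -5 + \left(v + 2 \left(-2\right)^{2}\right) 6 = -5 + \left(v + 2 \cdot 4\right) 6 = -5 + \left(v + 8\right) 6 = -5 + \left(8 + v\right) 6 = -5 + \left(48 + 6 v\right) = 43 + 6 v$)
$K{\left(s,86 \right)} - -26142 = \left(43 + 6 \left(-6\right)\right) - -26142 = \left(43 - 36\right) + 26142 = 7 + 26142 = 26149$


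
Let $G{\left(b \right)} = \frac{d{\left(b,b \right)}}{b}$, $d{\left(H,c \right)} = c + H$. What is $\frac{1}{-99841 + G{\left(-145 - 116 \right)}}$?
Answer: $- \frac{1}{99839} \approx -1.0016 \cdot 10^{-5}$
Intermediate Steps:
$d{\left(H,c \right)} = H + c$
$G{\left(b \right)} = 2$ ($G{\left(b \right)} = \frac{b + b}{b} = \frac{2 b}{b} = 2$)
$\frac{1}{-99841 + G{\left(-145 - 116 \right)}} = \frac{1}{-99841 + 2} = \frac{1}{-99839} = - \frac{1}{99839}$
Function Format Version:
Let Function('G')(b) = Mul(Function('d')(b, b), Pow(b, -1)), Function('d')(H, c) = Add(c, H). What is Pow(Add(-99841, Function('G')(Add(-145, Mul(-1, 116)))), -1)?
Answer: Rational(-1, 99839) ≈ -1.0016e-5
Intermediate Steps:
Function('d')(H, c) = Add(H, c)
Function('G')(b) = 2 (Function('G')(b) = Mul(Add(b, b), Pow(b, -1)) = Mul(Mul(2, b), Pow(b, -1)) = 2)
Pow(Add(-99841, Function('G')(Add(-145, Mul(-1, 116)))), -1) = Pow(Add(-99841, 2), -1) = Pow(-99839, -1) = Rational(-1, 99839)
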